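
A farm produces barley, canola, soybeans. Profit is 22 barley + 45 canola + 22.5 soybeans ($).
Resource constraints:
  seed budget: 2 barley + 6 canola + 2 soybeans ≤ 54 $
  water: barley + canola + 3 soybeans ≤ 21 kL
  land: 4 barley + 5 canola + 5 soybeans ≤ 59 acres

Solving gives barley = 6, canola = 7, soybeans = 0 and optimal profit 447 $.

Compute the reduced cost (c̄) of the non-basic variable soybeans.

-2.5

Binding: seed budget and land. Non-binding: water (8 unused).
By complementary slackness, y = 0 for the non-binding constraint.
The binding rows give the dual system: 2·y_seed budget + 4·y_land = 22 and 6·y_seed budget + 5·y_land = 45.
Solving: y_seed budget = 5, y_land = 3.
Reduced cost of soybeans: c₃ − yᵀa₃ = 22.5 − (5·2 + 3·5) = 22.5 − 25 = -2.5.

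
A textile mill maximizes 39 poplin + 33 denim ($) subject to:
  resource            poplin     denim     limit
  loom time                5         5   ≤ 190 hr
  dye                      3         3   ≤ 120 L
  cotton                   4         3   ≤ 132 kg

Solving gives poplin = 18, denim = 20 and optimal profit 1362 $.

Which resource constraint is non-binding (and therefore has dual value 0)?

dye

loom time: 190/190 (binding)
dye: 114/120 (slack 6)
cotton: 132/132 (binding)
By complementary slackness, a constraint with positive slack has shadow price 0 → dye.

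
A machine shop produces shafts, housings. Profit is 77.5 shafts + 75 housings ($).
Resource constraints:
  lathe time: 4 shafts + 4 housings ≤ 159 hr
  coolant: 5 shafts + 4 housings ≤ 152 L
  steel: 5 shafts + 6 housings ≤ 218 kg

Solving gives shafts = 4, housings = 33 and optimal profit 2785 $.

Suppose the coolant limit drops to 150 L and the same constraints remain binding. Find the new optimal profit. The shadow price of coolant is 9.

Δb = -2, so new z* = 2785 + (9)·(-2) = 2785 − 18 = 2767.

2767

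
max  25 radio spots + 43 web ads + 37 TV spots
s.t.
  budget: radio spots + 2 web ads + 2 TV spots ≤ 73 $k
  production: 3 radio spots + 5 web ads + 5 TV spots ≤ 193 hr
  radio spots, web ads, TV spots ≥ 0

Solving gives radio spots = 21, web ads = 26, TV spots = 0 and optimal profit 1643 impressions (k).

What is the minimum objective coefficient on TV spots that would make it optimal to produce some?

Both budget and production are binding at x*.
From A_Bᵀ y = c: 1·y_budget + 3·y_production = 25; 2·y_budget + 5·y_production = 43.
This yields shadow prices y_budget = 4, y_production = 7.
TV spots enters the basis when its profit ≥ yᵀa₃ = 4·2 + 7·5 = 43.

43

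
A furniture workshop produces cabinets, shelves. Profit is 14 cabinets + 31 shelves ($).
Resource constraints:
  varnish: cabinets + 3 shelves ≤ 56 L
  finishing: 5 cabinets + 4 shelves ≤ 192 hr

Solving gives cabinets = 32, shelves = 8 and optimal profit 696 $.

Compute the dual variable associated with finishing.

At the optimum: varnish uses 56 of 56 (binding); finishing uses 192 of 192 (binding).
From A_Bᵀ y = c: 1·y_varnish + 5·y_finishing = 14; 3·y_varnish + 4·y_finishing = 31.
This yields shadow prices y_varnish = 9, y_finishing = 1.
Shadow price of finishing = 1.

1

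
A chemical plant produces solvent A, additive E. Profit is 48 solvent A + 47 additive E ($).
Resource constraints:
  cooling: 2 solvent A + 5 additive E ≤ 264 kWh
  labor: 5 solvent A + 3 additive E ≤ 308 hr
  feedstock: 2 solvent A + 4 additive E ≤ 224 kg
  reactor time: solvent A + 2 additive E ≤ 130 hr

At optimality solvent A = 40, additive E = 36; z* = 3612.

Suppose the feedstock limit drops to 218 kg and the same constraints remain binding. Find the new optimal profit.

3573

Check each constraint at x*: cooling 260/264 (slack 4); labor 308/308 (tight); feedstock 224/224 (tight); reactor time 112/130 (slack 18).
By complementary slackness, y = 0 for the non-binding constraints.
From A_Bᵀ y = c: 5·y_labor + 2·y_feedstock = 48; 3·y_labor + 4·y_feedstock = 47.
This yields shadow prices y_labor = 7, y_feedstock = 6.5.
Δz = y_feedstock·Δb = 6.5 × (-6) = -39, so new z* = 3612 − 39 = 3573.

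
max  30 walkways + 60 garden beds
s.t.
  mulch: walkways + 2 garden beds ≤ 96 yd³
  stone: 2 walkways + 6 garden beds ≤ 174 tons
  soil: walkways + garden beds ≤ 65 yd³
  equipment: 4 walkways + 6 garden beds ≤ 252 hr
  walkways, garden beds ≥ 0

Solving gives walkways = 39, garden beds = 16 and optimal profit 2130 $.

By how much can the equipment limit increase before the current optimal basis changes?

Binding constraints: stone, equipment. The basis is B = [[2,6],[4,6]] with det -12.
Per unit increase in equipment, x* moves by d = (0.5, -0.1667).
The basis stays optimal until soil becomes binding; allowable increase = 30 hr.

30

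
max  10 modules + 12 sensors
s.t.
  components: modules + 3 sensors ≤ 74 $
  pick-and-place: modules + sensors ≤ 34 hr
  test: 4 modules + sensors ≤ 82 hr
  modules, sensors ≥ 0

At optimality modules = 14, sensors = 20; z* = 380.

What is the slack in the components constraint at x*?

0

components used = 1·14 + 3·20 = 74; slack = 74 − 74 = 0.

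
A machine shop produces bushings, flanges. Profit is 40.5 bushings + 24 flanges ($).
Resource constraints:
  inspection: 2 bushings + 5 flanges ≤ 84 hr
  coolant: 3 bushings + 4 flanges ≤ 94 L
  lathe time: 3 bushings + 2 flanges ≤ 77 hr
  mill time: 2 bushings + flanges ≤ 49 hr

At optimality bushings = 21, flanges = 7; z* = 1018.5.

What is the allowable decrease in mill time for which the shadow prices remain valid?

Binding constraints: lathe time, mill time. The basis is B = [[3,2],[2,1]] with det -1.
Per unit decrease in mill time, x* moves by d = (-2, 3).
The basis stays optimal until coolant becomes binding; allowable decrease = 0.5 hr.

0.5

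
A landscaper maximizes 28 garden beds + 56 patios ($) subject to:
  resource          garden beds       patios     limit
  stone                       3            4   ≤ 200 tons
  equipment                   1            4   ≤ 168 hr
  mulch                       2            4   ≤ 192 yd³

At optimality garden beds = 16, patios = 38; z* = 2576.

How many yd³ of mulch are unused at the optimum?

mulch used = 2·16 + 4·38 = 184; slack = 192 − 184 = 8.

8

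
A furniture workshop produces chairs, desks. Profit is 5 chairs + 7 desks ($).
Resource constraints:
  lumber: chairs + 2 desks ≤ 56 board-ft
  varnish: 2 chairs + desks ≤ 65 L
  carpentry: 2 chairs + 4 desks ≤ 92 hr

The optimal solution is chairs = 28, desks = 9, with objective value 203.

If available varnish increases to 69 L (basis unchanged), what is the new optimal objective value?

207

At the optimum: lumber uses 46 of 56 (slack = 10); varnish uses 65 of 65 (binding); carpentry uses 92 of 92 (binding).
Since lumber is not tight, its dual is 0.
Dual feasibility on the basic columns requires 2·y_varnish + 2·y_carpentry = 5, 1·y_varnish + 4·y_carpentry = 7.
→ y_varnish = 1 and y_carpentry = 1.5.
Δz = y_varnish·Δb = 1 × (4) = 4, so new z* = 203 + 4 = 207.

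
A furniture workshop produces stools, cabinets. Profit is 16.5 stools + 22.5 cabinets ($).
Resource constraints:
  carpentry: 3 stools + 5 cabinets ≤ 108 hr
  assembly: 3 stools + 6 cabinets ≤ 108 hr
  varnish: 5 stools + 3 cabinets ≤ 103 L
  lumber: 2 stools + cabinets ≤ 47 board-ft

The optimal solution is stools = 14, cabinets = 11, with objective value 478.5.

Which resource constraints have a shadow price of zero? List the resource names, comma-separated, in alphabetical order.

carpentry: 97/108 (slack 11)
assembly: 108/108 (binding)
varnish: 103/103 (binding)
lumber: 39/47 (slack 8)
By complementary slackness, a constraint with positive slack has shadow price 0 → carpentry, lumber.

carpentry, lumber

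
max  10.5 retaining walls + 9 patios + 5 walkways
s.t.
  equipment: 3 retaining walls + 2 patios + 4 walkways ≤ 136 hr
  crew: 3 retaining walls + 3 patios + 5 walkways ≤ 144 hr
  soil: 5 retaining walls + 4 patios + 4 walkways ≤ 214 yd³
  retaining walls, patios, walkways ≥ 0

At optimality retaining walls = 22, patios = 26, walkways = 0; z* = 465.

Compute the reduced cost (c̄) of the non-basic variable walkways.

Check each constraint at x*: equipment 118/136 (slack 18); crew 144/144 (tight); soil 214/214 (tight).
By complementary slackness, y = 0 for the non-binding constraint.
Dual feasibility on the basic columns requires 3·y_crew + 5·y_soil = 10.5, 3·y_crew + 4·y_soil = 9.
Solving: y_crew = 1, y_soil = 1.5.
Reduced cost of walkways: c₃ − yᵀa₃ = 5 − (1·5 + 1.5·4) = 5 − 11 = -6.

-6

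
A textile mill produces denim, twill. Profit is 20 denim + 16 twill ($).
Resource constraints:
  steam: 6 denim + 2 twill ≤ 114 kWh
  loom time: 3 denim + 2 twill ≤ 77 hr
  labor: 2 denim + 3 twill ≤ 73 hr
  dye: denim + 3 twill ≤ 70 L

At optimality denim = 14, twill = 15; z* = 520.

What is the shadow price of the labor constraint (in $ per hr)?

Check each constraint at x*: steam 114/114 (tight); loom time 72/77 (slack 5); labor 73/73 (tight); dye 59/70 (slack 11).
Since loom time, dye are not tight, their duals are 0.
From A_Bᵀ y = c: 6·y_steam + 2·y_labor = 20; 2·y_steam + 3·y_labor = 16.
Solving: y_steam = 2, y_labor = 4.
Shadow price of labor = 4.

4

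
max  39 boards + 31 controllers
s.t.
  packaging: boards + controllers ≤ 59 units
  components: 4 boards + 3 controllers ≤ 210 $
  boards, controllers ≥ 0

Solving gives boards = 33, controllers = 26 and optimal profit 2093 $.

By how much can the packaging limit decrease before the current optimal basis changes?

Binding constraints: packaging, components. The basis is B = [[1,1],[4,3]] with det -1.
Per unit decrease in packaging, x* moves by d = (3, -4).
The basis stays optimal until controllers reaches 0; allowable decrease = 6.5 units.

6.5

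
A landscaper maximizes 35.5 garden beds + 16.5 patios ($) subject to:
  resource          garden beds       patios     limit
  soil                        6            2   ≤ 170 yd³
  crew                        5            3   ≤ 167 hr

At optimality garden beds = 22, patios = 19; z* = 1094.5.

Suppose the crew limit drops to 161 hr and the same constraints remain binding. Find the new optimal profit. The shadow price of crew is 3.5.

1073.5

Δb = -6, so new z* = 1094.5 + (3.5)·(-6) = 1094.5 − 21 = 1073.5.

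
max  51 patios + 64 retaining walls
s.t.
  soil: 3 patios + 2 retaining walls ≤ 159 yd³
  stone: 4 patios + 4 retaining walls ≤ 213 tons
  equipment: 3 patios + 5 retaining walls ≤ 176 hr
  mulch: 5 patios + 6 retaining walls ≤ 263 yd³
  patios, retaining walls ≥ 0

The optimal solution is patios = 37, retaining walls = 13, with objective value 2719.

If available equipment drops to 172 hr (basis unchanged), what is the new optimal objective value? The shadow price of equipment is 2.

2711

Δb = -4, so new z* = 2719 + (2)·(-4) = 2719 − 8 = 2711.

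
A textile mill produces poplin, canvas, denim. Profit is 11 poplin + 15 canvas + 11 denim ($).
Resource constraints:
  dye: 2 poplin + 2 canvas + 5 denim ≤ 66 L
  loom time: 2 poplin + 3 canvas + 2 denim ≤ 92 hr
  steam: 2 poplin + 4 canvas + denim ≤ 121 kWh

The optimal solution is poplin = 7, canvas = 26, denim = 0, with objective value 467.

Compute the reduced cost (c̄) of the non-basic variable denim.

At the optimum: dye uses 66 of 66 (binding); loom time uses 92 of 92 (binding); steam uses 118 of 121 (slack = 3).
By complementary slackness, y = 0 for the non-binding constraint.
The binding rows give the dual system: 2·y_dye + 2·y_loom time = 11 and 2·y_dye + 3·y_loom time = 15.
Solving: y_dye = 1.5, y_loom time = 4.
Reduced cost of denim: c₃ − yᵀa₃ = 11 − (1.5·5 + 4·2) = 11 − 15.5 = -4.5.

-4.5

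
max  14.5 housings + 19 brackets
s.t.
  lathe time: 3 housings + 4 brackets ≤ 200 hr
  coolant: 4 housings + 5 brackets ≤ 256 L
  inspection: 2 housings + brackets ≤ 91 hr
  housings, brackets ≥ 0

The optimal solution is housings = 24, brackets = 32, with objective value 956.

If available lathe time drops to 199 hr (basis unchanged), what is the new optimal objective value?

952.5

At the optimum: lathe time uses 200 of 200 (binding); coolant uses 256 of 256 (binding); inspection uses 80 of 91 (slack = 11).
By complementary slackness, y = 0 for the non-binding constraint.
The binding rows give the dual system: 3·y_lathe time + 4·y_coolant = 14.5 and 4·y_lathe time + 5·y_coolant = 19.
Solving: y_lathe time = 3.5, y_coolant = 1.
Δz = y_lathe time·Δb = 3.5 × (-1) = -3.5, so new z* = 956 − 3.5 = 952.5.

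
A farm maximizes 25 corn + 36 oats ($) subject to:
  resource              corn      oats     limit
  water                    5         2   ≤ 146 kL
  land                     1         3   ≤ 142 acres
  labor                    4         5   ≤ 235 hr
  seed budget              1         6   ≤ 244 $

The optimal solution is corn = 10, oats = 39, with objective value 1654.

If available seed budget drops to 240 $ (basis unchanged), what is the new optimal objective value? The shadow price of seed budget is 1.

1650

Δb = -4, so new z* = 1654 + (1)·(-4) = 1654 − 4 = 1650.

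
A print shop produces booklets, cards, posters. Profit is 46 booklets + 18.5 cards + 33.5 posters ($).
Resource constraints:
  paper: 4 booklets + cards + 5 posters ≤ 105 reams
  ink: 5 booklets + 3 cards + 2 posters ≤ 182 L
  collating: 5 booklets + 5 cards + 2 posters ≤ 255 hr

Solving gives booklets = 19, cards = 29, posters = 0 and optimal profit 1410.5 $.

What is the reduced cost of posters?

Check each constraint at x*: paper 105/105 (tight); ink 182/182 (tight); collating 240/255 (slack 15).
By complementary slackness, y = 0 for the non-binding constraint.
From A_Bᵀ y = c: 4·y_paper + 5·y_ink = 46; 1·y_paper + 3·y_ink = 18.5.
This yields shadow prices y_paper = 6.5, y_ink = 4.
Reduced cost of posters: c₃ − yᵀa₃ = 33.5 − (6.5·5 + 4·2) = 33.5 − 40.5 = -7.

-7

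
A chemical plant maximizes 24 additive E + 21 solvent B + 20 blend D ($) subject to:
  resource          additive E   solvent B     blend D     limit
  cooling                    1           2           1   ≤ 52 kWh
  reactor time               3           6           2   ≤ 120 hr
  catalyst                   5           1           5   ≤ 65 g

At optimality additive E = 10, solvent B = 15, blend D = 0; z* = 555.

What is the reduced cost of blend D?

Check each constraint at x*: cooling 40/52 (slack 12); reactor time 120/120 (tight); catalyst 65/65 (tight).
By complementary slackness, y = 0 for the non-binding constraint.
Dual feasibility on the basic columns requires 3·y_reactor time + 5·y_catalyst = 24, 6·y_reactor time + 1·y_catalyst = 21.
→ y_reactor time = 3 and y_catalyst = 3.
Reduced cost of blend D: c₃ − yᵀa₃ = 20 − (3·2 + 3·5) = 20 − 21 = -1.

-1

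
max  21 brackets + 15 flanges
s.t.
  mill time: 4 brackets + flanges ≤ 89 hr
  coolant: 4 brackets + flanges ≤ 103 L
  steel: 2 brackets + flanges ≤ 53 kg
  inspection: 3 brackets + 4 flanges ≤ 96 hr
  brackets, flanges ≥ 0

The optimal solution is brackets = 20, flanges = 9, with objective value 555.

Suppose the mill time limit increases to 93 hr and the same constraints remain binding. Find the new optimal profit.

567

Check each constraint at x*: mill time 89/89 (tight); coolant 89/103 (slack 14); steel 49/53 (slack 4); inspection 96/96 (tight).
Since coolant, steel are not tight, their duals are 0.
Dual feasibility on the basic columns requires 4·y_mill time + 3·y_inspection = 21, 1·y_mill time + 4·y_inspection = 15.
→ y_mill time = 3 and y_inspection = 3.
Δz = y_mill time·Δb = 3 × (4) = 12, so new z* = 555 + 12 = 567.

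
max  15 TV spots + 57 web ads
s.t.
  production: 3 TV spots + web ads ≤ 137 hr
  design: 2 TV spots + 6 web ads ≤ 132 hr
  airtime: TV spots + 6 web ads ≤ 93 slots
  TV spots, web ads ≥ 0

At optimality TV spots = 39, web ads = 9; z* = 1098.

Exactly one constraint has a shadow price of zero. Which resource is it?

production: 126/137 (slack 11)
design: 132/132 (binding)
airtime: 93/93 (binding)
By complementary slackness, a constraint with positive slack has shadow price 0 → production.

production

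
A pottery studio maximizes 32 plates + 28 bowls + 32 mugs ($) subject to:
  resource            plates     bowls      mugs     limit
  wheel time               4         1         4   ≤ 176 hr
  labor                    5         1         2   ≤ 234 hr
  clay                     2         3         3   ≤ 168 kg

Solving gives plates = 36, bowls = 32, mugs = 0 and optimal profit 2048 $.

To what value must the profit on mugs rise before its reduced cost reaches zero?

40

Binding: wheel time and clay. Non-binding: labor (22 unused).
By complementary slackness, y = 0 for the non-binding constraint.
From A_Bᵀ y = c: 4·y_wheel time + 2·y_clay = 32; 1·y_wheel time + 3·y_clay = 28.
Solving: y_wheel time = 4, y_clay = 8.
mugs enters the basis when its profit ≥ yᵀa₃ = 4·4 + 8·3 = 40.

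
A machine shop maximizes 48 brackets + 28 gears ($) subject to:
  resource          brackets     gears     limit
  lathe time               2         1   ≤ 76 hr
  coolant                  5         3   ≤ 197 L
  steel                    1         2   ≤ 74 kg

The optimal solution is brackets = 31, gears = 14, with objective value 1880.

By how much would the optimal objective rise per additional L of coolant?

Binding: lathe time and coolant. Non-binding: steel (15 unused).
By complementary slackness, y = 0 for the non-binding constraint.
Dual feasibility on the basic columns requires 2·y_lathe time + 5·y_coolant = 48, 1·y_lathe time + 3·y_coolant = 28.
Solving: y_lathe time = 4, y_coolant = 8.
Shadow price of coolant = 8.

8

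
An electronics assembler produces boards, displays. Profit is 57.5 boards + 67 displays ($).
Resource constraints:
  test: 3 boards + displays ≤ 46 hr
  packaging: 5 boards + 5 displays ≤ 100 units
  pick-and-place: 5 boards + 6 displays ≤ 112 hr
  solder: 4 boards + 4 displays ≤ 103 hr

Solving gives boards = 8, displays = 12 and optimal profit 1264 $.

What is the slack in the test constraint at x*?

test used = 3·8 + 1·12 = 36; slack = 46 − 36 = 10.

10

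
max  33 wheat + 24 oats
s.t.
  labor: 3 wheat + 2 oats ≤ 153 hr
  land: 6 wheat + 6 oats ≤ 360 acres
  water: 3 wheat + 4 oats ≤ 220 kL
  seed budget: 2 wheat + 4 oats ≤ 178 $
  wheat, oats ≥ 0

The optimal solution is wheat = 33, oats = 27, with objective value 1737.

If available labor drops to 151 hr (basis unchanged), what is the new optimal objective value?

Check each constraint at x*: labor 153/153 (tight); land 360/360 (tight); water 207/220 (slack 13); seed budget 174/178 (slack 4).
Since water, seed budget are not tight, their duals are 0.
From A_Bᵀ y = c: 3·y_labor + 6·y_land = 33; 2·y_labor + 6·y_land = 24.
Solving: y_labor = 9, y_land = 1.
Δz = y_labor·Δb = 9 × (-2) = -18, so new z* = 1737 − 18 = 1719.

1719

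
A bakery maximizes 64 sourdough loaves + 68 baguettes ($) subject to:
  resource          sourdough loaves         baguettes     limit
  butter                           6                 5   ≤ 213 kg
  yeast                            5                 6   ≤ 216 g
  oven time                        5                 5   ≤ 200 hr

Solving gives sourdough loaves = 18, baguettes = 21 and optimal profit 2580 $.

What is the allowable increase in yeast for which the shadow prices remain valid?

Binding constraints: butter, yeast. The basis is B = [[6,5],[5,6]] with det 11.
Per unit increase in yeast, x* moves by d = (-0.4545, 0.5455).
The basis stays optimal until oven time becomes binding; allowable increase = 11 g.

11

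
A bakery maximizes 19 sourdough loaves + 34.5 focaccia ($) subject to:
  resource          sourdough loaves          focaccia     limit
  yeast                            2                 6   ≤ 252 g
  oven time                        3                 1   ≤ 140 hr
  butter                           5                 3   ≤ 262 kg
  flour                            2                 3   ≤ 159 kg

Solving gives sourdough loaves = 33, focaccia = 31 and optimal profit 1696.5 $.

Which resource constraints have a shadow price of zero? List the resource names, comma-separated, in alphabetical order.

yeast: 252/252 (binding)
oven time: 130/140 (slack 10)
butter: 258/262 (slack 4)
flour: 159/159 (binding)
By complementary slackness, a constraint with positive slack has shadow price 0 → butter, oven time.

butter, oven time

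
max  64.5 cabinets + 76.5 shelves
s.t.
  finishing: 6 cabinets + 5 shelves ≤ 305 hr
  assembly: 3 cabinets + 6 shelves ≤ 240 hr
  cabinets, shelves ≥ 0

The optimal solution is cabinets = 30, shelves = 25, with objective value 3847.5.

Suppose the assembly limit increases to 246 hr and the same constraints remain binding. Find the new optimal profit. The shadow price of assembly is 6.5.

Δb = 6, so new z* = 3847.5 + (6.5)·(6) = 3847.5 + 39 = 3886.5.

3886.5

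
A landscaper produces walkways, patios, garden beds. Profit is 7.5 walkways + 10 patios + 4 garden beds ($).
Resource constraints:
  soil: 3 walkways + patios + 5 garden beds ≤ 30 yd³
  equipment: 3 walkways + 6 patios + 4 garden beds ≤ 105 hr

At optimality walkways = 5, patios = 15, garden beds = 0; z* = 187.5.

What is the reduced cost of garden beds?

-7

At the optimum: soil uses 30 of 30 (binding); equipment uses 105 of 105 (binding).
The binding rows give the dual system: 3·y_soil + 3·y_equipment = 7.5 and 1·y_soil + 6·y_equipment = 10.
Solving: y_soil = 1, y_equipment = 1.5.
Reduced cost of garden beds: c₃ − yᵀa₃ = 4 − (1·5 + 1.5·4) = 4 − 11 = -7.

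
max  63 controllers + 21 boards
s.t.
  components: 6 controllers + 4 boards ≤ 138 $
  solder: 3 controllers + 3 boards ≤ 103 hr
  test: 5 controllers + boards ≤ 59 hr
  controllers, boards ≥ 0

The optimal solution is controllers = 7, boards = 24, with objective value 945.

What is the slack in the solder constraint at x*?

solder used = 3·7 + 3·24 = 93; slack = 103 − 93 = 10.

10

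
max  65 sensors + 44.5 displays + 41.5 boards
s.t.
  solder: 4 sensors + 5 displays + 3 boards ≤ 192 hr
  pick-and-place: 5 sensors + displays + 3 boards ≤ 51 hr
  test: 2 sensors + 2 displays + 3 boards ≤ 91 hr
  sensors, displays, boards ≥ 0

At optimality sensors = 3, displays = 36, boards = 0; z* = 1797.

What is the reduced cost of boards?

-2

At the optimum: solder uses 192 of 192 (binding); pick-and-place uses 51 of 51 (binding); test uses 78 of 91 (slack = 13).
By complementary slackness, y = 0 for the non-binding constraint.
The binding rows give the dual system: 4·y_solder + 5·y_pick-and-place = 65 and 5·y_solder + 1·y_pick-and-place = 44.5.
Solving: y_solder = 7.5, y_pick-and-place = 7.
Reduced cost of boards: c₃ − yᵀa₃ = 41.5 − (7.5·3 + 7·3) = 41.5 − 43.5 = -2.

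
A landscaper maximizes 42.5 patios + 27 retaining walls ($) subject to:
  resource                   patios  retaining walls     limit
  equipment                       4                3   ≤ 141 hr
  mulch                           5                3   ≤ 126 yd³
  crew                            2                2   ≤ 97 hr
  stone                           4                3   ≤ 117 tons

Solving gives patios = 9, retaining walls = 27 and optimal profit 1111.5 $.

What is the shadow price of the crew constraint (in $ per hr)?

Check each constraint at x*: equipment 117/141 (slack 24); mulch 126/126 (tight); crew 72/97 (slack 25); stone 117/117 (tight).
By complementary slackness, y = 0 for the non-binding constraints.
From A_Bᵀ y = c: 5·y_mulch + 4·y_stone = 42.5; 3·y_mulch + 3·y_stone = 27.
Solving: y_mulch = 6.5, y_stone = 2.5.
Shadow price of crew = 0.

0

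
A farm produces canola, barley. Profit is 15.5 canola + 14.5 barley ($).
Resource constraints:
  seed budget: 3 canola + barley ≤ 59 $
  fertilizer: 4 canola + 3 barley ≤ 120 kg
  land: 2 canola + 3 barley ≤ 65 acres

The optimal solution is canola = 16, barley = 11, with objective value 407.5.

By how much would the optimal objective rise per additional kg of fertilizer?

Check each constraint at x*: seed budget 59/59 (tight); fertilizer 97/120 (slack 23); land 65/65 (tight).
Since fertilizer is not tight, its dual is 0.
The binding rows give the dual system: 3·y_seed budget + 2·y_land = 15.5 and 1·y_seed budget + 3·y_land = 14.5.
→ y_seed budget = 2.5 and y_land = 4.
Shadow price of fertilizer = 0.

0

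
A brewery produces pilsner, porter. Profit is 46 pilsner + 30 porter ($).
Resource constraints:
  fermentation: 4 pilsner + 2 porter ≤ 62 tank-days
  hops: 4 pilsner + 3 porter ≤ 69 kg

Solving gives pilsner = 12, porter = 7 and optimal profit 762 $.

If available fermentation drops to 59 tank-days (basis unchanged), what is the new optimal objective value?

Both fermentation and hops are binding at x*.
From A_Bᵀ y = c: 4·y_fermentation + 4·y_hops = 46; 2·y_fermentation + 3·y_hops = 30.
Solving: y_fermentation = 4.5, y_hops = 7.
Δz = y_fermentation·Δb = 4.5 × (-3) = -13.5, so new z* = 762 − 13.5 = 748.5.

748.5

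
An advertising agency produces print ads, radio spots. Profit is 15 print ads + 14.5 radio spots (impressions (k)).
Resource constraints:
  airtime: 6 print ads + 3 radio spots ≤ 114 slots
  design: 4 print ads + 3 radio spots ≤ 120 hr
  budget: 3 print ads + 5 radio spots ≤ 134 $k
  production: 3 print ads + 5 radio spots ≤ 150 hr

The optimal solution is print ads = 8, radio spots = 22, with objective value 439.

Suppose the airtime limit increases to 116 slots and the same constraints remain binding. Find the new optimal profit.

442

At the optimum: airtime uses 114 of 114 (binding); design uses 98 of 120 (slack = 22); budget uses 134 of 134 (binding); production uses 134 of 150 (slack = 16).
Since design, production are not tight, their duals are 0.
Dual feasibility on the basic columns requires 6·y_airtime + 3·y_budget = 15, 3·y_airtime + 5·y_budget = 14.5.
This yields shadow prices y_airtime = 1.5, y_budget = 2.
Δz = y_airtime·Δb = 1.5 × (2) = 3, so new z* = 439 + 3 = 442.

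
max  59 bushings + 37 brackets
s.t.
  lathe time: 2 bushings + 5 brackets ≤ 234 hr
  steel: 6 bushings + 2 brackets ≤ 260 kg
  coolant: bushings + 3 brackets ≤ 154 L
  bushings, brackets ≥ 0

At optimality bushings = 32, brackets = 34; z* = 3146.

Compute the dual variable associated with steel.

At the optimum: lathe time uses 234 of 234 (binding); steel uses 260 of 260 (binding); coolant uses 134 of 154 (slack = 20).
Slack constraints have shadow price 0 (complementary slackness).
The binding rows give the dual system: 2·y_lathe time + 6·y_steel = 59 and 5·y_lathe time + 2·y_steel = 37.
Solving: y_lathe time = 4, y_steel = 8.5.
Shadow price of steel = 8.5.

8.5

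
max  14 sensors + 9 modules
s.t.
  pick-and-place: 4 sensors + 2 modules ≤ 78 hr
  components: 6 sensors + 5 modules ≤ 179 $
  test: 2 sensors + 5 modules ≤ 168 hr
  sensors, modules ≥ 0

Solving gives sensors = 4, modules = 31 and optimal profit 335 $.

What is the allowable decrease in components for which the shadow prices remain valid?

62

Binding constraints: pick-and-place, components. The basis is B = [[4,2],[6,5]] with det 8.
Per unit decrease in components, x* moves by d = (0.25, -0.5).
The basis stays optimal until modules reaches 0; allowable decrease = 62 $.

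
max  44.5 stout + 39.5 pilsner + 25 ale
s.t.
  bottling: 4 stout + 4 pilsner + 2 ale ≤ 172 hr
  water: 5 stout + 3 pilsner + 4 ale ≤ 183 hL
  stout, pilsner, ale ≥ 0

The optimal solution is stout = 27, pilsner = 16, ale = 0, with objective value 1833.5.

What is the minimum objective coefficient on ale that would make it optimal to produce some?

At the optimum: bottling uses 172 of 172 (binding); water uses 183 of 183 (binding).
Dual feasibility on the basic columns requires 4·y_bottling + 5·y_water = 44.5, 4·y_bottling + 3·y_water = 39.5.
→ y_bottling = 8 and y_water = 2.5.
ale enters the basis when its profit ≥ yᵀa₃ = 8·2 + 2.5·4 = 26.

26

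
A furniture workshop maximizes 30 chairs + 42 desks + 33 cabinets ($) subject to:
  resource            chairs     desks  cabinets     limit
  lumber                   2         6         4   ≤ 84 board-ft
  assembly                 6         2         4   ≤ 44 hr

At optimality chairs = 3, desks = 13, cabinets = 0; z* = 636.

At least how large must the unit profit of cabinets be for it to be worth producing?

Both lumber and assembly are binding at x*.
The binding rows give the dual system: 2·y_lumber + 6·y_assembly = 30 and 6·y_lumber + 2·y_assembly = 42.
This yields shadow prices y_lumber = 6, y_assembly = 3.
cabinets enters the basis when its profit ≥ yᵀa₃ = 6·4 + 3·4 = 36.

36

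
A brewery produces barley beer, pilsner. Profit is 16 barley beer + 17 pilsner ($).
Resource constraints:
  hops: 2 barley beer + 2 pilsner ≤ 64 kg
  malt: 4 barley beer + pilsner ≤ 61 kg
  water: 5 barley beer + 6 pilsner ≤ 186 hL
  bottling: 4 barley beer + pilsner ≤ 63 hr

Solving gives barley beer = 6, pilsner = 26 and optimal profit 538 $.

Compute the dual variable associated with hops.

5.5

Binding: hops and water. Non-binding: malt (11 unused), bottling (13 unused).
Slack constraints have shadow price 0 (complementary slackness).
The binding rows give the dual system: 2·y_hops + 5·y_water = 16 and 2·y_hops + 6·y_water = 17.
→ y_hops = 5.5 and y_water = 1.
Shadow price of hops = 5.5.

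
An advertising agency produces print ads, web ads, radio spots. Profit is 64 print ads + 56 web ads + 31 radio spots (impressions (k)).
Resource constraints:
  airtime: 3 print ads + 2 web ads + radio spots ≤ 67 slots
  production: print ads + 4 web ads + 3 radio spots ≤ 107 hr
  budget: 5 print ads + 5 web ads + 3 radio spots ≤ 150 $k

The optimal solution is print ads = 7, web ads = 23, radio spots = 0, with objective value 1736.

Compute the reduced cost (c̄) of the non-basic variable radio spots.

-1

Binding: airtime and budget. Non-binding: production (8 unused).
Slack constraints have shadow price 0 (complementary slackness).
From A_Bᵀ y = c: 3·y_airtime + 5·y_budget = 64; 2·y_airtime + 5·y_budget = 56.
Solving: y_airtime = 8, y_budget = 8.
Reduced cost of radio spots: c₃ − yᵀa₃ = 31 − (8·1 + 8·3) = 31 − 32 = -1.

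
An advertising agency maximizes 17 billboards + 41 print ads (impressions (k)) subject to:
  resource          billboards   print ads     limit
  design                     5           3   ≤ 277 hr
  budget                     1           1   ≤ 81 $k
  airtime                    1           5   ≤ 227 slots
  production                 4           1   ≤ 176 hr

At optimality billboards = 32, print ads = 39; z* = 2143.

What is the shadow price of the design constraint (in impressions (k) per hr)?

2

Binding: design and airtime. Non-binding: budget (10 unused), production (9 unused).
By complementary slackness, y = 0 for the non-binding constraints.
The binding rows give the dual system: 5·y_design + 1·y_airtime = 17 and 3·y_design + 5·y_airtime = 41.
Solving: y_design = 2, y_airtime = 7.
Shadow price of design = 2.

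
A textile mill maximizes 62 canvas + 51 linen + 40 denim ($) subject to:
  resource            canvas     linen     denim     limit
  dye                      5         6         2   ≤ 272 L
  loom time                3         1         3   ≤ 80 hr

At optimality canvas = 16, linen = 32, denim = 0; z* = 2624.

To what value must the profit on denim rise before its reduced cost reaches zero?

41

Check each constraint at x*: dye 272/272 (tight); loom time 80/80 (tight).
The binding rows give the dual system: 5·y_dye + 3·y_loom time = 62 and 6·y_dye + 1·y_loom time = 51.
This yields shadow prices y_dye = 7, y_loom time = 9.
denim enters the basis when its profit ≥ yᵀa₃ = 7·2 + 9·3 = 41.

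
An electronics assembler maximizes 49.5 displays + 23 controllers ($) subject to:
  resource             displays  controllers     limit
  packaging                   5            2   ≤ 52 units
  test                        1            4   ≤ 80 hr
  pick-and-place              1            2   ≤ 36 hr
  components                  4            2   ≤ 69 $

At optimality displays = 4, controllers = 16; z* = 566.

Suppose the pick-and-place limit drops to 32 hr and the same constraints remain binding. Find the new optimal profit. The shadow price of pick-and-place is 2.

Δb = -4, so new z* = 566 + (2)·(-4) = 566 − 8 = 558.

558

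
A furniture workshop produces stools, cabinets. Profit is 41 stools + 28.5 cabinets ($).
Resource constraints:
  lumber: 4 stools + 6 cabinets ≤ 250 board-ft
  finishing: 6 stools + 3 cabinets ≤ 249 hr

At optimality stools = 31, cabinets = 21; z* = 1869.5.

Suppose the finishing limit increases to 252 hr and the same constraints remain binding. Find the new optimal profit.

Both lumber and finishing are binding at x*.
The binding rows give the dual system: 4·y_lumber + 6·y_finishing = 41 and 6·y_lumber + 3·y_finishing = 28.5.
→ y_lumber = 2 and y_finishing = 5.5.
Δz = y_finishing·Δb = 5.5 × (3) = 16.5, so new z* = 1869.5 + 16.5 = 1886.

1886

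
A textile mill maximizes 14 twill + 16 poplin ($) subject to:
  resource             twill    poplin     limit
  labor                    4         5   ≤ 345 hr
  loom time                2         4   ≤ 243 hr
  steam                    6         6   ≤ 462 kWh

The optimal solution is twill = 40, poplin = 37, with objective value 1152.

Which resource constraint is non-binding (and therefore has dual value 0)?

labor: 345/345 (binding)
loom time: 228/243 (slack 15)
steam: 462/462 (binding)
By complementary slackness, a constraint with positive slack has shadow price 0 → loom time.

loom time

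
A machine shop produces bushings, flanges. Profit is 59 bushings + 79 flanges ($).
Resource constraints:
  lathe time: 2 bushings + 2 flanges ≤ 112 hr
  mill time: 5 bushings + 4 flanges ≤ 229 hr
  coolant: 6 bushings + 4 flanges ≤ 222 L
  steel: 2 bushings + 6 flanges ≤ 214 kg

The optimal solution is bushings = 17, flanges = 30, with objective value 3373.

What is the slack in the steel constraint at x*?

0

steel used = 2·17 + 6·30 = 214; slack = 214 − 214 = 0.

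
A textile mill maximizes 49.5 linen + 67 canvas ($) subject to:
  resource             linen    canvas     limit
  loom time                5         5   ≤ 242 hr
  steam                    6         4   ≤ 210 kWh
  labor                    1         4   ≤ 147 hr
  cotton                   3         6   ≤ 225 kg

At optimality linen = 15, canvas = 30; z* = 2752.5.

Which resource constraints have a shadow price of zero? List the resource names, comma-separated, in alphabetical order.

loom time: 225/242 (slack 17)
steam: 210/210 (binding)
labor: 135/147 (slack 12)
cotton: 225/225 (binding)
By complementary slackness, a constraint with positive slack has shadow price 0 → labor, loom time.

labor, loom time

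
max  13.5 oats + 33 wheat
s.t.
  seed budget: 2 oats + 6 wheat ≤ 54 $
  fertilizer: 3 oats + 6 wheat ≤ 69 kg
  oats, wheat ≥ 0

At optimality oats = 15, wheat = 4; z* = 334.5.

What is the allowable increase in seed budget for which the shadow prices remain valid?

Binding constraints: seed budget, fertilizer. The basis is B = [[2,6],[3,6]] with det -6.
Per unit increase in seed budget, x* moves by d = (-1, 0.5).
The basis stays optimal until oats reaches 0; allowable increase = 15 $.

15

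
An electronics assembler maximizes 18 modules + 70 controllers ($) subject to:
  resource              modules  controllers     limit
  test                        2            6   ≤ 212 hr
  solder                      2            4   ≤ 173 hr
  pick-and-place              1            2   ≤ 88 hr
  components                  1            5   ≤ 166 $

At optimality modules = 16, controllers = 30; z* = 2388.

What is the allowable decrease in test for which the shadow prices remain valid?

Binding constraints: test, components. The basis is B = [[2,6],[1,5]] with det 4.
Per unit decrease in test, x* moves by d = (-1.25, 0.25).
The basis stays optimal until modules reaches 0; allowable decrease = 12.8 hr.

12.8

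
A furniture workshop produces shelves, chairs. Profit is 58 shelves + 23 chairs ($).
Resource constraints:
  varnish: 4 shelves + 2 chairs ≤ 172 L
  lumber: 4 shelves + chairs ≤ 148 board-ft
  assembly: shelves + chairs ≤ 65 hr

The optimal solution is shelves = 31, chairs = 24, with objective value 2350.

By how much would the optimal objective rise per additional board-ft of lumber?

At the optimum: varnish uses 172 of 172 (binding); lumber uses 148 of 148 (binding); assembly uses 55 of 65 (slack = 10).
By complementary slackness, y = 0 for the non-binding constraint.
From A_Bᵀ y = c: 4·y_varnish + 4·y_lumber = 58; 2·y_varnish + 1·y_lumber = 23.
Solving: y_varnish = 8.5, y_lumber = 6.
Shadow price of lumber = 6.

6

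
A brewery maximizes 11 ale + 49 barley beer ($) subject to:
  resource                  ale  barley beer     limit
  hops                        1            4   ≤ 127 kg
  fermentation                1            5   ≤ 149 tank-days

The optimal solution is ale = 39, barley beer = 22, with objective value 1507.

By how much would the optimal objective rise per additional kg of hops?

6

Check each constraint at x*: hops 127/127 (tight); fermentation 149/149 (tight).
Dual feasibility on the basic columns requires 1·y_hops + 1·y_fermentation = 11, 4·y_hops + 5·y_fermentation = 49.
→ y_hops = 6 and y_fermentation = 5.
Shadow price of hops = 6.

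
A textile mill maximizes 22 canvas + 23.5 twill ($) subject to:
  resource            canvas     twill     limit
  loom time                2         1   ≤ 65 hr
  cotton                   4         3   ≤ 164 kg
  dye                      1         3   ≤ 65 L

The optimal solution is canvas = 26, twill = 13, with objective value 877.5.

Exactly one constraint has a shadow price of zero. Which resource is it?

cotton

loom time: 65/65 (binding)
cotton: 143/164 (slack 21)
dye: 65/65 (binding)
By complementary slackness, a constraint with positive slack has shadow price 0 → cotton.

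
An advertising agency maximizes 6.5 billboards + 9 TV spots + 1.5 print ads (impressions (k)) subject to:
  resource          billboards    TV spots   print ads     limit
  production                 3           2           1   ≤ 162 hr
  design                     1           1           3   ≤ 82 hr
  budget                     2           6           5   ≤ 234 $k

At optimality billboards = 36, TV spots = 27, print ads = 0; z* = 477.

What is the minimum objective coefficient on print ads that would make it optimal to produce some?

6.5

Check each constraint at x*: production 162/162 (tight); design 63/82 (slack 19); budget 234/234 (tight).
By complementary slackness, y = 0 for the non-binding constraint.
Dual feasibility on the basic columns requires 3·y_production + 2·y_budget = 6.5, 2·y_production + 6·y_budget = 9.
→ y_production = 1.5 and y_budget = 1.
print ads enters the basis when its profit ≥ yᵀa₃ = 1.5·1 + 1·5 = 6.5.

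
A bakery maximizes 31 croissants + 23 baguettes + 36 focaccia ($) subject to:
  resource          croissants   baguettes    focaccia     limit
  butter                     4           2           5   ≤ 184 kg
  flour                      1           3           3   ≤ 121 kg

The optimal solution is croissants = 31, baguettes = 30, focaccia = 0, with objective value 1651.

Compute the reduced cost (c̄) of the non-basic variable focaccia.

At the optimum: butter uses 184 of 184 (binding); flour uses 121 of 121 (binding).
The binding rows give the dual system: 4·y_butter + 1·y_flour = 31 and 2·y_butter + 3·y_flour = 23.
Solving: y_butter = 7, y_flour = 3.
Reduced cost of focaccia: c₃ − yᵀa₃ = 36 − (7·5 + 3·3) = 36 − 44 = -8.

-8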